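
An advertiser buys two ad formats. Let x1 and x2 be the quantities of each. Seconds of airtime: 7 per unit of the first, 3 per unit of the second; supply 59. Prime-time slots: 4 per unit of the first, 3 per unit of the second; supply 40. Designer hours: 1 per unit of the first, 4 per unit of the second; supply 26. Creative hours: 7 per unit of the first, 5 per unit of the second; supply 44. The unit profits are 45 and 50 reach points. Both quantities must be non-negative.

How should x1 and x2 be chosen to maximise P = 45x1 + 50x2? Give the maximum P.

x1 = 2, x2 = 6, maximum P = 390

Extreme points and P = 45x1 + 50x2:
  (0, 0) → P = 0
  (0, 13/2) → P = 325
  (44/7, 0) → P = 1980/7
  (2, 6) → P = 390

At the optimal vertex, x1 + 4x2 = 26 and 7x1 + 5x2 = 44.
Solving simultaneously gives x1 = 2, x2 = 6.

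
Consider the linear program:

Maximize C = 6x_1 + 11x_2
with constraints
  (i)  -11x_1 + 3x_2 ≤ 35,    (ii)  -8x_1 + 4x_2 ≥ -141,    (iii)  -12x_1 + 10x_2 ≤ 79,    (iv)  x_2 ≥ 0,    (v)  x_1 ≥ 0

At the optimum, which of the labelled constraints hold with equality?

Vertices and C = 6x_1 + 11x_2:
  (863/16, 581/8) → C = 2245/2
  (141/8, 0) → C = 423/4
  (0, 79/10) → C = 869/10
  (0, 0) → C = 0

The maximum is at (863/16, 581/8). Substituting into each constraint, equality holds for (ii) and (iii); the remaining constraints have slack.

(ii) and (iii)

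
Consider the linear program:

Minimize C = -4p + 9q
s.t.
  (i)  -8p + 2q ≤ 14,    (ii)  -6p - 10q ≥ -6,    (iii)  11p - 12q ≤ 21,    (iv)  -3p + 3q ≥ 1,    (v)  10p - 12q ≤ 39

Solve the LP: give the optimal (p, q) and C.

p = -20/9, q = -17/9, minimum C = -73/9

Corner points and C = -4p + 9q:
  (-32/23, 33/23) → C = 425/23
  (-20/9, -17/9) → C = -73/9
  (1/6, 1/2) → C = 23/6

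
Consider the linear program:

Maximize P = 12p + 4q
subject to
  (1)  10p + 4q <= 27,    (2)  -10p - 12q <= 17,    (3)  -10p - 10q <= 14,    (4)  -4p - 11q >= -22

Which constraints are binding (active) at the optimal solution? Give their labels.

Feasible corners and P = 12p + 4q:
  (49/10, -11/2) → P = 184/5
  (209/94, 56/47) → P = 1478/47
  (1/10, -3/2) → P = -24/5
  (-187/35, 138/35) → P = -1692/35

The maximum is at (49/10, -11/2). Substituting into each constraint, equality holds for (1) and (2); the remaining constraints have slack.

(1) and (2)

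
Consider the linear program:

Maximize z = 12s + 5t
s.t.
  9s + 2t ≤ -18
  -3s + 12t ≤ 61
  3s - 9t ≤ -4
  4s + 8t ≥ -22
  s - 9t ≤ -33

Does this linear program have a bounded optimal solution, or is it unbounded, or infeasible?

bounded optimum

Corner points and z = 12s + 5t:
  (-169/57, 165/38) → z = -527/38
  (-228/83, 279/83) → z = -1341/83
  (-51/5, 38/15) → z = -1646/15
The feasible region has finitely many vertices and no improving ray; the maximum is -527/38 at (-169/57, 165/38).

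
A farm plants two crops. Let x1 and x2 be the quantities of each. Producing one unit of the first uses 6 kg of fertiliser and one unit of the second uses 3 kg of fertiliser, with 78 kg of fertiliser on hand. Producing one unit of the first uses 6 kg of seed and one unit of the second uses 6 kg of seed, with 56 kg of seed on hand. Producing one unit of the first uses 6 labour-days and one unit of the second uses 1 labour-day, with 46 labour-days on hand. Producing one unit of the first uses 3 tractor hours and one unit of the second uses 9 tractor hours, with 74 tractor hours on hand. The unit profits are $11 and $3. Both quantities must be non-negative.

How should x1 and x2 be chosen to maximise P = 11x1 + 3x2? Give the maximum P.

The binding constraints are 6x1 + 6x2 = 56 and 6x1 + x2 = 46.
Solving simultaneously gives x1 = 22/3, x2 = 2.

x1 = 22/3, x2 = 2, maximum P = 260/3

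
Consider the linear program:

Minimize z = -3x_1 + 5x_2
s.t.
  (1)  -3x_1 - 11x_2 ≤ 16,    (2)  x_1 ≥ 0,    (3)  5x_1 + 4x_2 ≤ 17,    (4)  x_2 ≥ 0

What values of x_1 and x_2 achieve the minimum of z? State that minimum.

Corner points and z = -3x_1 + 5x_2:
  (0, 17/4) → z = 85/4
  (0, 0) → z = 0
  (17/5, 0) → z = -51/5

The binding constraints are 5x_1 + 4x_2 = 17 and x_2 = 0.
Solving simultaneously gives x_1 = 17/5, x_2 = 0.

x_1 = 17/5, x_2 = 0, minimum z = -51/5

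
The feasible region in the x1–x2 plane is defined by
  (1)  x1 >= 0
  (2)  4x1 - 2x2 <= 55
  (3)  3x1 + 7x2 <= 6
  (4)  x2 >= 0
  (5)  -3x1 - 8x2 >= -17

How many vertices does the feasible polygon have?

3

Intersecting each pair of boundary lines and keeping only the points that satisfy every inequality leaves:
  (0, 6/7)
  (0, 0)
  (2, 0)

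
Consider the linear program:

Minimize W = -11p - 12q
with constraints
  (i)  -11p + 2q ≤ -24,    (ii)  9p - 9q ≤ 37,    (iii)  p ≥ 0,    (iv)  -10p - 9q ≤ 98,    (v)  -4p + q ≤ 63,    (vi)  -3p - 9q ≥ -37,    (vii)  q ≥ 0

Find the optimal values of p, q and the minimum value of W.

Extreme points and W = -11p - 12q:
  (58/21, 67/21) → W = -206/3
  (24/11, 0) → W = -24
  (37/6, 37/18) → W = -185/2
  (37/9, 0) → W = -407/9

At the optimal vertex, 9p - 9q = 37 and -3p - 9q = -37.
Solving simultaneously gives p = 37/6, q = 37/18.

p = 37/6, q = 37/18, minimum W = -185/2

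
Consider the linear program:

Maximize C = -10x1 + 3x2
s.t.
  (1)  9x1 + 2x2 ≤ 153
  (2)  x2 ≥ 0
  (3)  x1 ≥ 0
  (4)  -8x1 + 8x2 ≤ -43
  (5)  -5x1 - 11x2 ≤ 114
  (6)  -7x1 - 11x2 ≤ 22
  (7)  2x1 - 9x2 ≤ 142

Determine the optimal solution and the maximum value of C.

x1 = 43/8, x2 = 0, maximum C = -215/4

Vertices and C = -10x1 + 3x2:
  (17, 0) → C = -170
  (655/44, 837/88) → C = -10589/88
  (43/8, 0) → C = -215/4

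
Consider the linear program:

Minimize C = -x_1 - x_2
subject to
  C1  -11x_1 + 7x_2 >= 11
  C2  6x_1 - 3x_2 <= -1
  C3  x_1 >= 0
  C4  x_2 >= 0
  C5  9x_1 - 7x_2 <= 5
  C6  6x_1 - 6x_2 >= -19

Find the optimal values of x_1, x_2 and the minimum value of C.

Vertices and C = -x_1 - x_2:
  (0, 11/7) → C = -11/7
  (67/24, 143/24) → C = -35/4
  (0, 19/6) → C = -19/6

x_1 = 67/24, x_2 = 143/24, minimum C = -35/4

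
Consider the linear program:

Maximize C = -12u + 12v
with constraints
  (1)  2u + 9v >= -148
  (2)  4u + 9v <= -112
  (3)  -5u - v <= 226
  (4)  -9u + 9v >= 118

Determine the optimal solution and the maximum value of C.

Extreme points and C = -12u + 12v:
  (-1886/43, -288/43) → C = 19176/43
  (-266/11, -1096/99) → C = 472/3
  (-1922/41, 344/41) → C = 27192/41
  (-230/13, -536/117) → C = 472/3

At the optimal vertex, 4u + 9v = -112 and -5u - v = 226.
Solving simultaneously gives u = -1922/41, v = 344/41.

u = -1922/41, v = 344/41, maximum C = 27192/41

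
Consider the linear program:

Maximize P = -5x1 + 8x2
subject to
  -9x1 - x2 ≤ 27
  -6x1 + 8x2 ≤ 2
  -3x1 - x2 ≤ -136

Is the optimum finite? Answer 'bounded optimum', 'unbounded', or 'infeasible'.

From the feasible point (181/5, 137/5), moving in the direction (8, 6) keeps every constraint satisfied while P increases without bound.

unbounded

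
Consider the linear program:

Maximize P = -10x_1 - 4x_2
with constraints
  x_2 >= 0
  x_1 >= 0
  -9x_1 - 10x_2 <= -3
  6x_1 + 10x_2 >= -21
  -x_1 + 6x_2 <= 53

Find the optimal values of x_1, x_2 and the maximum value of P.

Feasible corners and P = -10x_1 - 4x_2:
  (1/3, 0) → P = -10/3
  (0, 3/10) → P = -6/5
  (0, 53/6) → P = -106/3
The feasible region is unbounded (it extends along (6, 1), (1, 0)), but P strictly decreases along every unbounded feasible direction, so there is no improving ray and the maximum is attained at a vertex.

The optimum lies where x_1 = 0 and -9x_1 - 10x_2 = -3.
Solving simultaneously gives x_1 = 0, x_2 = 3/10.

x_1 = 0, x_2 = 3/10, maximum P = -6/5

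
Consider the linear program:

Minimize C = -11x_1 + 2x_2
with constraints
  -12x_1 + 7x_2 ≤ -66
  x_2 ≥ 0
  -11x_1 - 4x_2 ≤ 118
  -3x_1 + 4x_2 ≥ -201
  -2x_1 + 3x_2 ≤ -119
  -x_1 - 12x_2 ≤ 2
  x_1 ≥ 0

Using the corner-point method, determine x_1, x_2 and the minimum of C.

Extreme points and C = -11x_1 + 2x_2:
  (67, 0) → C = -737
  (119/2, 0) → C = -1309/2
  (127, 45) → C = -1307

x_1 = 127, x_2 = 45, minimum C = -1307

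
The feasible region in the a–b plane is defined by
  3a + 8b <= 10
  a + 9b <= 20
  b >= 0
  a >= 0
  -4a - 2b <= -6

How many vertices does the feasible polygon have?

Of the 10 pairwise boundary intersections, those satisfying every inequality are:
  (10/3, 0)
  (14/13, 11/13)
  (3/2, 0)

3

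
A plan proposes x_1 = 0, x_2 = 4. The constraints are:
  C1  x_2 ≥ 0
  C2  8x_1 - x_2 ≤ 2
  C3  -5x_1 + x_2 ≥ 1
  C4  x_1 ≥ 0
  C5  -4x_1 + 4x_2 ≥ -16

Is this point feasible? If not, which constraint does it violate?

C1: 4 ≥ 0 ✓
C2: -4 ≤ 2 ✓
C3: 4 ≥ 1 ✓
C4: 0 ≥ 0 ✓
C5: 16 ≥ -16 ✓

feasible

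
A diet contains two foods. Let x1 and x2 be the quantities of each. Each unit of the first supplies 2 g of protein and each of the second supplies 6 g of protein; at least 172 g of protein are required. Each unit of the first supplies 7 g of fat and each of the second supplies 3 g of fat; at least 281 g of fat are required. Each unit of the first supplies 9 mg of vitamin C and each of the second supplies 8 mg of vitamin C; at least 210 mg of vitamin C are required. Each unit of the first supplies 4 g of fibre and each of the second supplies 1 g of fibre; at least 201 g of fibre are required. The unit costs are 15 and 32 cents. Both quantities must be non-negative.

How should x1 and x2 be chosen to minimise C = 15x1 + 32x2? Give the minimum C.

Extreme points and C = 15x1 + 32x2:
  (0, 201) → C = 6432
  (86, 0) → C = 1290
  (47, 13) → C = 1121
The feasible region is unbounded (it extends along (0, 1), (1, 0)), but C strictly increases along every unbounded feasible direction, so there is no improving ray and the minimum is attained at a vertex.

x1 = 47, x2 = 13, minimum C = 1121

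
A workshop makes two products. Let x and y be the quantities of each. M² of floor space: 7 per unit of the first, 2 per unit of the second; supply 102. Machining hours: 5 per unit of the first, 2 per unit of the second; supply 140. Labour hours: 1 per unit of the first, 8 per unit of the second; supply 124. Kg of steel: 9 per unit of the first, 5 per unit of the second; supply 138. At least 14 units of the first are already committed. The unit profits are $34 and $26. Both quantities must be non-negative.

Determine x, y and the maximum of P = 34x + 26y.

Feasible corners and P = 34x + 26y:
  (102/7, 0) → P = 3468/7
  (14, 0) → P = 476
  (14, 2) → P = 528

The binding constraints are 7x + 2y = 102 and x = 14.
Solving simultaneously gives x = 14, y = 2.

x = 14, y = 2, maximum P = 528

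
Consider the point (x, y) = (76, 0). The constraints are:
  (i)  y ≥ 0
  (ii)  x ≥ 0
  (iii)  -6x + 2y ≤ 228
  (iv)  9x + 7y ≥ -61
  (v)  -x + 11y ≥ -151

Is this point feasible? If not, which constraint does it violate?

(i): 0 ≥ 0 ✓
(ii): 76 ≥ 0 ✓
(iii): -456 ≤ 228 ✓
(iv): 684 ≥ -61 ✓
(v): -76 ≥ -151 ✓

feasible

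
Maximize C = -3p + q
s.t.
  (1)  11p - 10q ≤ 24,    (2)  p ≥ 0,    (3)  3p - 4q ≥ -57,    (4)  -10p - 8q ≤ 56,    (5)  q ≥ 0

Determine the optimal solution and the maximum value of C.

p = 0, q = 57/4, maximum C = 57/4

Feasible corners and C = -3p + q:
  (333/7, 699/14) → C = -1299/14
  (24/11, 0) → C = -72/11
  (0, 57/4) → C = 57/4
  (0, 0) → C = 0

The optimum lies where p = 0 and 3p - 4q = -57.
Solving simultaneously gives p = 0, q = 57/4.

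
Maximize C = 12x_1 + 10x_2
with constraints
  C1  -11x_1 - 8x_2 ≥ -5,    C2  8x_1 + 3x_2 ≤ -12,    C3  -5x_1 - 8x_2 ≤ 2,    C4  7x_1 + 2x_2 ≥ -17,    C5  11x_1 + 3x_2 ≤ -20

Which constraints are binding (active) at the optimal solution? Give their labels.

Corner points and C = 12x_1 + 10x_2:
  (-111/31, 172/31) → C = 388/31
  (-73/17, 111/17) → C = 234/17
  (-8/3, 28/9) → C = -8/9
  (-66/23, 71/46) → C = -19
  (-154/73, 78/73) → C = -1068/73

The maximum is at (-73/17, 111/17). Substituting into each constraint, equality holds for C1 and C4; the remaining constraints have slack.

C1 and C4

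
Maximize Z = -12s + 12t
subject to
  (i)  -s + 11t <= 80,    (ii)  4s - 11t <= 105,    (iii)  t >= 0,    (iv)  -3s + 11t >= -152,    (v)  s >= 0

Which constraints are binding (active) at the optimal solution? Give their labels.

Extreme points and Z = -12s + 12t:
  (185/3, 425/33) → Z = -6440/11
  (0, 80/11) → Z = 960/11
  (105/4, 0) → Z = -315
  (0, 0) → Z = 0

The maximum is at (0, 80/11). Substituting into each constraint, equality holds for (i) and (v); the remaining constraints have slack.

(i) and (v)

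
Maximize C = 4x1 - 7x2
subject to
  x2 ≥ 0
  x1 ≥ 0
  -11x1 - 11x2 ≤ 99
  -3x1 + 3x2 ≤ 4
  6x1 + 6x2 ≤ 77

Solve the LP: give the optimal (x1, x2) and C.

x1 = 77/6, x2 = 0, maximum C = 154/3

Feasible corners and C = 4x1 - 7x2:
  (0, 0) → C = 0
  (77/6, 0) → C = 154/3
  (0, 4/3) → C = -28/3
  (23/4, 85/12) → C = -319/12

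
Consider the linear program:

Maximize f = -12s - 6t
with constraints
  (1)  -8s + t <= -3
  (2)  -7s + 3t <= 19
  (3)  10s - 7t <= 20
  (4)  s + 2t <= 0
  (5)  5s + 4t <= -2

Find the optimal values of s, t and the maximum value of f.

Vertices and f = -12s - 6t:
  (1/46, -65/23) → f = 384/23
  (10/37, -31/37) → f = 66/37
  (22/25, -8/5) → f = -24/25

s = 1/46, t = -65/23, maximum f = 384/23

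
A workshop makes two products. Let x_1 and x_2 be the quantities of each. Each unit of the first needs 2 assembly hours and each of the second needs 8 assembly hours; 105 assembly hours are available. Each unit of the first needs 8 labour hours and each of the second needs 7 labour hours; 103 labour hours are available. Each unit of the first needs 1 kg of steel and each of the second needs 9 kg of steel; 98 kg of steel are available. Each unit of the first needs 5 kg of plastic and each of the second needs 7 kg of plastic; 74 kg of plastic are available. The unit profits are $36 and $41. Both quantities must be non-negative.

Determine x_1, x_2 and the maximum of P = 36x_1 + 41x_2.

Vertices and P = 36x_1 + 41x_2:
  (0, 0) → P = 0
  (0, 74/7) → P = 3034/7
  (103/8, 0) → P = 927/2
  (29/3, 11/3) → P = 1495/3

x_1 = 29/3, x_2 = 11/3, maximum P = 1495/3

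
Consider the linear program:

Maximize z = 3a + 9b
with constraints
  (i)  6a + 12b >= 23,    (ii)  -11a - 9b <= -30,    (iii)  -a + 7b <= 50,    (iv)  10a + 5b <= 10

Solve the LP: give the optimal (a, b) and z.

Corner points and z = 3a + 9b:
  (-120/43, 290/43) → z = 2250/43
  (-12/7, 38/7) → z = 306/7
  (-12/5, 34/5) → z = 54

a = -12/5, b = 34/5, maximum z = 54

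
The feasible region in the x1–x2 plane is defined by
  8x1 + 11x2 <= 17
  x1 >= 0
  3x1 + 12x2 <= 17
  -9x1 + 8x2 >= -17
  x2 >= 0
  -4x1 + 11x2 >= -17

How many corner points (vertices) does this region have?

5

Pairwise boundary intersections that survive every other constraint:
  (17/63, 85/63)
  (323/163, 17/163)
  (0, 17/12)
  (0, 0)
  (17/9, 0)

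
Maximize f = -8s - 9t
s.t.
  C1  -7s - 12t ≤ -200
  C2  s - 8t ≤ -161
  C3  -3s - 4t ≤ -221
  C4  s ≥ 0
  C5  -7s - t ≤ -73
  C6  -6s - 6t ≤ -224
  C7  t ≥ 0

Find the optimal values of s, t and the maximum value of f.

s = 71/25, t = 1328/25, maximum f = -2504/5

Corner points and f = -8s - 9t:
  (281/7, 176/7) → f = -3832/7
  (71/25, 1328/25) → f = -2504/5
  (0, 73) → f = -657
The feasible region is unbounded (it extends along (0, 1), (8, 1)), but f strictly decreases along every unbounded feasible direction, so there is no improving ray and the maximum is attained at a vertex.

At the optimal vertex, -3s - 4t = -221 and -7s - t = -73.
Solving simultaneously gives s = 71/25, t = 1328/25.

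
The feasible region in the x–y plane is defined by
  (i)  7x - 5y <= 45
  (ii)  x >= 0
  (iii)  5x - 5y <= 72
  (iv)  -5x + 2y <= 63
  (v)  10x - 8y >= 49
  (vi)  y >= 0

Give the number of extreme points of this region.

Intersecting each pair of boundary lines and keeping only the points that satisfy every inequality leaves:
  (115/6, 107/6)
  (45/7, 0)
  (49/10, 0)

3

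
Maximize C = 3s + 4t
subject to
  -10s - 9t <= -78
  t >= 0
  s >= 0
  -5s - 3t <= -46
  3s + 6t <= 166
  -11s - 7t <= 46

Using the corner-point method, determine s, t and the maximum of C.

Feasible corners and C = 3s + 4t:
  (46/5, 0) → C = 138/5
  (166/3, 0) → C = 166
  (0, 46/3) → C = 184/3
  (0, 83/3) → C = 332/3

The binding constraints are t = 0 and 3s + 6t = 166.
Solving simultaneously gives s = 166/3, t = 0.

s = 166/3, t = 0, maximum C = 166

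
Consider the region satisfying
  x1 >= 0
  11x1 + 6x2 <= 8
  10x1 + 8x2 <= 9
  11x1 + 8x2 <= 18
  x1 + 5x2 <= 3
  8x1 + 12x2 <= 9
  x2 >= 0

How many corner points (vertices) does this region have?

5

Intersecting each pair of boundary lines and keeping only the points that satisfy every inequality leaves:
  (0, 3/5)
  (0, 0)
  (1/2, 5/12)
  (8/11, 0)
  (9/28, 15/28)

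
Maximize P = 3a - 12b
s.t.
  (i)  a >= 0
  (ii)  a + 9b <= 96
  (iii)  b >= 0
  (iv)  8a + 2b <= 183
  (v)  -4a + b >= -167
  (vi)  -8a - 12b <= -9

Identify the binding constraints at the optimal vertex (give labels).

(iii) and (iv)

Corner points and P = 3a - 12b:
  (0, 32/3) → P = -128
  (0, 3/4) → P = -9
  (291/14, 117/14) → P = -531/14
  (183/8, 0) → P = 549/8
  (9/8, 0) → P = 27/8

The maximum is at (183/8, 0). Substituting into each constraint, equality holds for (iii) and (iv); the remaining constraints have slack.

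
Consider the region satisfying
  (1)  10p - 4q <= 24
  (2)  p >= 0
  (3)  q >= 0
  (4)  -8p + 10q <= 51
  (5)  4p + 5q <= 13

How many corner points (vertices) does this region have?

4

The feasible vertices (each the meet of two boundaries and inside every other half-plane) are:
  (12/5, 0)
  (86/33, 17/33)
  (0, 0)
  (0, 13/5)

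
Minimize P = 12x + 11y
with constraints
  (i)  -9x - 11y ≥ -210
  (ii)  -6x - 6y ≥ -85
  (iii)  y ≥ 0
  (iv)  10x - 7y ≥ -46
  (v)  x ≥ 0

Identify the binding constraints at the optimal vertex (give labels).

(iii) and (v)

Corner points and P = 12x + 11y:
  (85/6, 0) → P = 170
  (319/102, 563/51) → P = 8107/51
  (0, 0) → P = 0
  (0, 46/7) → P = 506/7

The minimum is at (0, 0). Substituting into each constraint, equality holds for (iii) and (v); the remaining constraints have slack.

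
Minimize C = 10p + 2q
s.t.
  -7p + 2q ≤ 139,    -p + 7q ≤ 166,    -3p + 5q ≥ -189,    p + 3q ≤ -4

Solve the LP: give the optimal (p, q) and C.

Corner points and C = 10p + 2q:
  (-37, -60) → C = -490
  (-425/23, 111/23) → C = -4028/23
  (547/14, -201/14) → C = 362

The binding constraints are -7p + 2q = 139 and -3p + 5q = -189.
Solving simultaneously gives p = -37, q = -60.

p = -37, q = -60, minimum C = -490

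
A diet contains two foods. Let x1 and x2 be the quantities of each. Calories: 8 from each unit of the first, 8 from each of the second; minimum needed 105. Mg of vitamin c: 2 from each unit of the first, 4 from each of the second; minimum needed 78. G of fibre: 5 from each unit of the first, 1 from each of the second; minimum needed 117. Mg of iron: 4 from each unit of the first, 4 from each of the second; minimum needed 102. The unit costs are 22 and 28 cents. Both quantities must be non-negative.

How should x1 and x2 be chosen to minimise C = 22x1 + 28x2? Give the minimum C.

x1 = 65/3, x2 = 26/3, minimum C = 2158/3

Feasible corners and C = 22x1 + 28x2:
  (0, 117) → C = 3276
  (39, 0) → C = 858
  (65/3, 26/3) → C = 2158/3
The feasible region is unbounded (it extends along (0, 1), (1, 0)), but C strictly increases along every unbounded feasible direction, so there is no improving ray and the minimum is attained at a vertex.

The binding constraints are 2x1 + 4x2 = 78 and 5x1 + x2 = 117.
Solving simultaneously gives x1 = 65/3, x2 = 26/3.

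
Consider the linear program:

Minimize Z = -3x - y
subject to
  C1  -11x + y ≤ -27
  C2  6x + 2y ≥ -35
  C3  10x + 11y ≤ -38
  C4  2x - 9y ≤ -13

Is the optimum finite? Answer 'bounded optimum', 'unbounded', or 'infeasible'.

infeasible

The boundaries -11x + y = -27 and 6x + 2y = -35 meet at (19/28, -547/28), but that point violates 2x - 9y ≤ -13. Every candidate vertex is excluded by some other constraint, so the feasible region is empty.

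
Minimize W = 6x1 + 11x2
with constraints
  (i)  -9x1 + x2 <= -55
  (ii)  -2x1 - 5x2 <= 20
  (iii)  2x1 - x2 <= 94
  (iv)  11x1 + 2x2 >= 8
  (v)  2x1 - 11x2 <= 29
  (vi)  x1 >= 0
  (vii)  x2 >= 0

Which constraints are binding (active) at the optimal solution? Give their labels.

Feasible corners and W = 6x1 + 11x2:
  (55/9, 0) → W = 110/3
  (201/4, 13/2) → W = 373
  (29/2, 0) → W = 87
The feasible region is unbounded (it extends along (1, 2), (1, 9)), but W strictly increases along every unbounded feasible direction, so there is no improving ray and the minimum is attained at a vertex.

The minimum is at (55/9, 0). Substituting into each constraint, equality holds for (i) and (vii); the remaining constraints have slack.

(i) and (vii)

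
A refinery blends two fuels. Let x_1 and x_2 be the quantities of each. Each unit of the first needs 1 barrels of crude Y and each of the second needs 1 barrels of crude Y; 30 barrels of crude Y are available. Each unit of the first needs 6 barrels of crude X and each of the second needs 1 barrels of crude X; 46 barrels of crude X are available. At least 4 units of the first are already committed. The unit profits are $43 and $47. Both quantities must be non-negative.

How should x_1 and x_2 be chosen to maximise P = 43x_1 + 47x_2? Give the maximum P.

x_1 = 4, x_2 = 22, maximum P = 1206

Extreme points and P = 43x_1 + 47x_2:
  (23/3, 0) → P = 989/3
  (4, 0) → P = 172
  (4, 22) → P = 1206

The binding constraints are 6x_1 + x_2 = 46 and x_1 = 4.
Solving simultaneously gives x_1 = 4, x_2 = 22.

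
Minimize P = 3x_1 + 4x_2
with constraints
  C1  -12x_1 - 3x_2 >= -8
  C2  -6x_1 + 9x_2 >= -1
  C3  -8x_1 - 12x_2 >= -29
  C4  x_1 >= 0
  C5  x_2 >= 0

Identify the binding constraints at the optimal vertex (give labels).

Feasible corners and P = 3x_1 + 4x_2:
  (25/42, 2/7) → P = 41/14
  (3/40, 71/30) → P = 1163/120
  (1/6, 0) → P = 1/2
  (0, 29/12) → P = 29/3
  (0, 0) → P = 0

The minimum is at (0, 0). Substituting into each constraint, equality holds for C4 and C5; the remaining constraints have slack.

C4 and C5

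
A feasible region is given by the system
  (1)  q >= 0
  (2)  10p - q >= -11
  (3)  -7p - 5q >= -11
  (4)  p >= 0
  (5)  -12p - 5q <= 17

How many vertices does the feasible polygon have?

3

Intersecting each pair of boundary lines and keeping only the points that satisfy every inequality leaves:
  (11/7, 0)
  (0, 0)
  (0, 11/5)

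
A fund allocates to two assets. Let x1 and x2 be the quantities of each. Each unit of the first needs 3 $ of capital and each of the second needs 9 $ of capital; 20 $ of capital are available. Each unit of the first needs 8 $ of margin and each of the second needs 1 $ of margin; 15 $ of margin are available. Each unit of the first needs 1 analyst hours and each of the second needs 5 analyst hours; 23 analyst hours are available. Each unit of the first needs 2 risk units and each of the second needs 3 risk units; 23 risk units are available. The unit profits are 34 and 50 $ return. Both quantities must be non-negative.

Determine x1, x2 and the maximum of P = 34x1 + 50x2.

The optimum lies where 3x1 + 9x2 = 20 and 8x1 + x2 = 15.
Solving simultaneously gives x1 = 5/3, x2 = 5/3.

x1 = 5/3, x2 = 5/3, maximum P = 140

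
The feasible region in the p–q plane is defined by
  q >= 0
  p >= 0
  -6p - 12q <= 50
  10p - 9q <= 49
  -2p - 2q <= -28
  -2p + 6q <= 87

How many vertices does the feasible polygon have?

Of the 15 pairwise boundary intersections, those satisfying every inequality are:
  (0, 14)
  (0, 29/2)
  (175/19, 91/19)
  (359/14, 484/21)

4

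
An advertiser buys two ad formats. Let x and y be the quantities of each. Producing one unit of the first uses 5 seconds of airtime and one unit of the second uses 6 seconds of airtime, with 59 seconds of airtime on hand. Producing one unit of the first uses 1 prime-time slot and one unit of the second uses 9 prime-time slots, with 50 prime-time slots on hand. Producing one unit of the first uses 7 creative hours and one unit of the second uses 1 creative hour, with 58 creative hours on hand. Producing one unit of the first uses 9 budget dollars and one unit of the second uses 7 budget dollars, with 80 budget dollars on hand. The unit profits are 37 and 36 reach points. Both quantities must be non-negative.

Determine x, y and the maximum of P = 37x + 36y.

x = 5, y = 5, maximum P = 365

Vertices and P = 37x + 36y:
  (0, 0) → P = 0
  (0, 50/9) → P = 200
  (58/7, 0) → P = 2146/7
  (5, 5) → P = 365
  (163/20, 19/20) → P = 1343/4

The binding constraints are x + 9y = 50 and 9x + 7y = 80.
Solving simultaneously gives x = 5, y = 5.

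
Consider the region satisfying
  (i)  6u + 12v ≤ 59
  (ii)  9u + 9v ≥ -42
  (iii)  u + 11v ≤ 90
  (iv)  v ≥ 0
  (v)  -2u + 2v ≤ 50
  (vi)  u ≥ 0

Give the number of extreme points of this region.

3

Pairwise boundary intersections that survive every other constraint:
  (59/6, 0)
  (0, 59/12)
  (0, 0)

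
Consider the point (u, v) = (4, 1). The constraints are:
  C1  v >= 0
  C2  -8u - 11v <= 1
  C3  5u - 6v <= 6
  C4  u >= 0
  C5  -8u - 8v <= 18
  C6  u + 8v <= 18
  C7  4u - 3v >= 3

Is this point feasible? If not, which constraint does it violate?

Constraint C3: 5u - 6v = 14, which is not ≤ 6. All other constraints are satisfied.

not feasible — violates C3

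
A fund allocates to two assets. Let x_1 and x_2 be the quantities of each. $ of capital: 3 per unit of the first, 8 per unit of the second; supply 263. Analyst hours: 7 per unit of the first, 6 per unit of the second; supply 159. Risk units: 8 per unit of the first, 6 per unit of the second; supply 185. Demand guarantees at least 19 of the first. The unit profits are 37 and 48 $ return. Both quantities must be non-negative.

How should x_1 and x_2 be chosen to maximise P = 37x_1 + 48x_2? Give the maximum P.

Feasible corners and P = 37x_1 + 48x_2:
  (159/7, 0) → P = 5883/7
  (19, 0) → P = 703
  (19, 13/3) → P = 911

x_1 = 19, x_2 = 13/3, maximum P = 911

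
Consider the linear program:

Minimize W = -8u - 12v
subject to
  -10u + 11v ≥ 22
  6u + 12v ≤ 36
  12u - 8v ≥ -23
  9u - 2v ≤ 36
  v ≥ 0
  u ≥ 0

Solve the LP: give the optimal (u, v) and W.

Vertices and W = -8u - 12v:
  (22/31, 82/31) → W = -1160/31
  (0, 2) → W = -24
  (1/16, 95/32) → W = -289/8
  (0, 23/8) → W = -69/2

At the optimal vertex, -10u + 11v = 22 and 6u + 12v = 36.
Solving simultaneously gives u = 22/31, v = 82/31.

u = 22/31, v = 82/31, minimum W = -1160/31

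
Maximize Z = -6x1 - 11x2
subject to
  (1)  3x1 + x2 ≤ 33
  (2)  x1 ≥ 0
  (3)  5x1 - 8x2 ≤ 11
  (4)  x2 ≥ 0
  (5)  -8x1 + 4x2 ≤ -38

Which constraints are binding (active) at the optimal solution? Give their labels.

(3) and (5)

Corner points and Z = -6x1 - 11x2:
  (275/29, 132/29) → Z = -3102/29
  (17/2, 15/2) → Z = -267/2
  (65/11, 51/22) → Z = -1341/22

The maximum is at (65/11, 51/22). Substituting into each constraint, equality holds for (3) and (5); the remaining constraints have slack.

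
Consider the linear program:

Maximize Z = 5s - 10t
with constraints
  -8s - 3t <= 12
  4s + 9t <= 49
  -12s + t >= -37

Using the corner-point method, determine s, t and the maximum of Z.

Feasible corners and Z = 5s - 10t:
  (-17/4, 22/3) → Z = -1135/12
  (9/4, -10) → Z = 445/4
  (191/56, 55/14) → Z = -1245/56

The optimum lies where -8s - 3t = 12 and -12s + t = -37.
Solving simultaneously gives s = 9/4, t = -10.

s = 9/4, t = -10, maximum Z = 445/4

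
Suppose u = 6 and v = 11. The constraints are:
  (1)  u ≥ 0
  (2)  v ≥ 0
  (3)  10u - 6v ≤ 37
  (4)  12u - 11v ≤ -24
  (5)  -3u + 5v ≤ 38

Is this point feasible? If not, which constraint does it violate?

(1): 6 ≥ 0 ✓
(2): 11 ≥ 0 ✓
(3): -6 ≤ 37 ✓
(4): -49 ≤ -24 ✓
(5): 37 ≤ 38 ✓

feasible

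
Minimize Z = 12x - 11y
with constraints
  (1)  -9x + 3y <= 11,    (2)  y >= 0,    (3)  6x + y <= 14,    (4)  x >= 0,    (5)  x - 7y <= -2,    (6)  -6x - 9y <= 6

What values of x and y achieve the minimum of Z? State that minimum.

x = 31/27, y = 64/9, minimum Z = -580/9

Corner points and Z = 12x - 11y:
  (31/27, 64/9) → Z = -580/9
  (0, 11/3) → Z = -121/3
  (96/43, 26/43) → Z = 866/43
  (0, 2/7) → Z = -22/7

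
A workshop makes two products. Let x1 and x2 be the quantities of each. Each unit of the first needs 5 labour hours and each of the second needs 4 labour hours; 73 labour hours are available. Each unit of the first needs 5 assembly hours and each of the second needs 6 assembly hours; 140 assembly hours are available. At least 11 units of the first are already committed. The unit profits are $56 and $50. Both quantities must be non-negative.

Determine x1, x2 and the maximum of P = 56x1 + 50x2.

x1 = 11, x2 = 9/2, maximum P = 841

Feasible corners and P = 56x1 + 50x2:
  (73/5, 0) → P = 4088/5
  (11, 0) → P = 616
  (11, 9/2) → P = 841

The optimum lies where 5x1 + 4x2 = 73 and x1 = 11.
Solving simultaneously gives x1 = 11, x2 = 9/2.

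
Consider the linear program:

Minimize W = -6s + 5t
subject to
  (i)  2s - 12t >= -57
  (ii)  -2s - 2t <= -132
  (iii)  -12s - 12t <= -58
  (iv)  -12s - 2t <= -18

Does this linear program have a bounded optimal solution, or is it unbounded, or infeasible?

From the feasible point (105/2, 27/2), moving in the direction (2, -2) keeps every constraint satisfied while W decreases without bound.

unbounded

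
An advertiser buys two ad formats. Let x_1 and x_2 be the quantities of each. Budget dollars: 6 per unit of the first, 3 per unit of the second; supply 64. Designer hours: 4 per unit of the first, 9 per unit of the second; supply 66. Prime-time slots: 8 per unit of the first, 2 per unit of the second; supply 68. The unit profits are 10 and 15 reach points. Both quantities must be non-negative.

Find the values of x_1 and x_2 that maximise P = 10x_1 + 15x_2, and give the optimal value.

Vertices and P = 10x_1 + 15x_2:
  (0, 0) → P = 0
  (0, 22/3) → P = 110
  (17/2, 0) → P = 85
  (15/2, 4) → P = 135

x_1 = 15/2, x_2 = 4, maximum P = 135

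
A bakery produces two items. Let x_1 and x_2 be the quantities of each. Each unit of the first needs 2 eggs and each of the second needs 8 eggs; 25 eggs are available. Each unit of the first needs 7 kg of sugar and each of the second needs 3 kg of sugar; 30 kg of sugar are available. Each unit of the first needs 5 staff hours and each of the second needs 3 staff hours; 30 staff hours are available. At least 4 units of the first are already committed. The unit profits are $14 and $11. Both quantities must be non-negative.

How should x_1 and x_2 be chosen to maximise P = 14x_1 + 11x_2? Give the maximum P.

Feasible corners and P = 14x_1 + 11x_2:
  (30/7, 0) → P = 60
  (4, 0) → P = 56
  (4, 2/3) → P = 190/3

The binding constraints are 7x_1 + 3x_2 = 30 and x_1 = 4.
Solving simultaneously gives x_1 = 4, x_2 = 2/3.

x_1 = 4, x_2 = 2/3, maximum P = 190/3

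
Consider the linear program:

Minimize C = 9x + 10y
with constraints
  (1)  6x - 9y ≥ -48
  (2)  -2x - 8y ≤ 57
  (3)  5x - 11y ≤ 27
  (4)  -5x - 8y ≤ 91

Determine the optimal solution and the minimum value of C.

Extreme points and C = 9x + 10y:
  (-401/31, -102/31) → C = -4629/31
  (-411/62, -339/62) → C = -7089/62
  (-34/3, -103/24) → C = -1739/12
The feasible region is unbounded (it extends along (3, 2), (11, 5)), but C strictly increases along every unbounded feasible direction, so there is no improving ray and the minimum is attained at a vertex.

x = -401/31, y = -102/31, minimum C = -4629/31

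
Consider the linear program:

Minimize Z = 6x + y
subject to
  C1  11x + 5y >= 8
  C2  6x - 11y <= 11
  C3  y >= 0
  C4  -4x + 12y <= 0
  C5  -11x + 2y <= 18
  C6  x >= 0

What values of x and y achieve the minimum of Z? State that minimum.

Feasible corners and Z = 6x + y:
  (8/11, 0) → Z = 48/11
  (12/19, 4/19) → Z = 4
  (11/6, 0) → Z = 11
  (33/7, 11/7) → Z = 209/7

x = 12/19, y = 4/19, minimum Z = 4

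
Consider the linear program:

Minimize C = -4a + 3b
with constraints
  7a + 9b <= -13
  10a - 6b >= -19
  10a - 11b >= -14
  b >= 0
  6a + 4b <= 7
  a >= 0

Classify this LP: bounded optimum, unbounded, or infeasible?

The boundaries 7a + 9b = -13 and 6a + 4b = 7 meet at (115/26, -127/26), but that point violates b ≥ 0. Every candidate vertex is excluded by some other constraint, so the feasible region is empty.

infeasible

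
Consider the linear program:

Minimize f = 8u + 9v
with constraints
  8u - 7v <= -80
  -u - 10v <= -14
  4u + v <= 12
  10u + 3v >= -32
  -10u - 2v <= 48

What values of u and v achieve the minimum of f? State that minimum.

Feasible corners and f = 8u + 9v:
  (1/9, 104/9) → f = 944/9
  (-232/47, 272/47) → f = 592/47
  (-36, 156) → f = 1116
  (-8, 16) → f = 80

At the optimal vertex, 8u - 7v = -80 and 10u + 3v = -32.
Solving simultaneously gives u = -232/47, v = 272/47.

u = -232/47, v = 272/47, minimum f = 592/47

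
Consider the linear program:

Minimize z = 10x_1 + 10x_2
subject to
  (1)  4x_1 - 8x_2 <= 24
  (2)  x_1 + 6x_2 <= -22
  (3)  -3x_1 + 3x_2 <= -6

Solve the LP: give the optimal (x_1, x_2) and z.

x_1 = -2, x_2 = -4, minimum z = -60

Extreme points and z = 10x_1 + 10x_2:
  (-1, -7/2) → z = -45
  (-2, -4) → z = -60
  (-10/7, -24/7) → z = -340/7

The binding constraints are 4x_1 - 8x_2 = 24 and -3x_1 + 3x_2 = -6.
Solving simultaneously gives x_1 = -2, x_2 = -4.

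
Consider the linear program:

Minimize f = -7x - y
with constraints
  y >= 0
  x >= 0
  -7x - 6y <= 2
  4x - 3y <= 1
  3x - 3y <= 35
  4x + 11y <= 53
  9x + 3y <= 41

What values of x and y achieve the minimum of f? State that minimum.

x = 85/28, y = 26/7, minimum f = -699/28

Vertices and f = -7x - y:
  (0, 0) → f = 0
  (1/4, 0) → f = -7/4
  (0, 53/11) → f = -53/11
  (85/28, 26/7) → f = -699/28

At the optimal vertex, 4x - 3y = 1 and 4x + 11y = 53.
Solving simultaneously gives x = 85/28, y = 26/7.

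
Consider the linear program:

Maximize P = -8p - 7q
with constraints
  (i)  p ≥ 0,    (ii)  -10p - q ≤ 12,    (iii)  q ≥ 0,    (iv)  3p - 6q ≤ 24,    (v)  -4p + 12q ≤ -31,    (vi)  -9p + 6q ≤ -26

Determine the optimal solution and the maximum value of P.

p = 31/4, q = 0, maximum P = -62

Feasible corners and P = -8p - 7q:
  (8, 0) → P = -64
  (31/4, 0) → P = -62
  (17/2, 1/4) → P = -279/4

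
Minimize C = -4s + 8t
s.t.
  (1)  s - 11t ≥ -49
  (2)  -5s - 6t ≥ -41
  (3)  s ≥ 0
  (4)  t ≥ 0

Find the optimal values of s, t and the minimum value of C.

s = 41/5, t = 0, minimum C = -164/5

Vertices and C = -4s + 8t:
  (157/61, 286/61) → C = 1660/61
  (0, 49/11) → C = 392/11
  (41/5, 0) → C = -164/5
  (0, 0) → C = 0

The binding constraints are -5s - 6t = -41 and t = 0.
Solving simultaneously gives s = 41/5, t = 0.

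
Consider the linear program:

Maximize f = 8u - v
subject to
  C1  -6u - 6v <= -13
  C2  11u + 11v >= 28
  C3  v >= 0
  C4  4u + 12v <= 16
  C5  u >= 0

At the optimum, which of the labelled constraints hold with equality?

C3 and C4

Corner points and f = 8u - v:
  (28/11, 0) → f = 224/11
  (20/11, 8/11) → f = 152/11
  (4, 0) → f = 32

The maximum is at (4, 0). Substituting into each constraint, equality holds for C3 and C4; the remaining constraints have slack.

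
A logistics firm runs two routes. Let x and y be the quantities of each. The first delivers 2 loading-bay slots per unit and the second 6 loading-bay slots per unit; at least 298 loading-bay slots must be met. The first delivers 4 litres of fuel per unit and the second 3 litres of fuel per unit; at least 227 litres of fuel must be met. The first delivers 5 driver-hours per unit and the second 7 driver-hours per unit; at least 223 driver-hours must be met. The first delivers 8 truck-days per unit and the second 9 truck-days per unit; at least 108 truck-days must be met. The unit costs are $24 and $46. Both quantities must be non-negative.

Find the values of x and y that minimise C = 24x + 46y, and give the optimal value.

Feasible corners and C = 24x + 46y:
  (0, 227/3) → C = 10442/3
  (149, 0) → C = 3576
  (26, 41) → C = 2510
The feasible region is unbounded (it extends along (0, 1), (1, 0)), but C strictly increases along every unbounded feasible direction, so there is no improving ray and the minimum is attained at a vertex.

The binding constraints are 2x + 6y = 298 and 4x + 3y = 227.
Solving simultaneously gives x = 26, y = 41.

x = 26, y = 41, minimum C = 2510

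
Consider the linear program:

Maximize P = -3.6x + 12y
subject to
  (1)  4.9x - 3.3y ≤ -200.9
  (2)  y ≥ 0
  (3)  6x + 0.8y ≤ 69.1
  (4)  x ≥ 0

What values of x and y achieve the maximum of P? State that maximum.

x = 0, y = 86.375, maximum P = 1036.5

Vertices and P = -3.6x + 12y:
  (6731/2372, 154399/2372) → P = 4571391/5930
  (0, 2009/33) → P = 8036/11
  (0, 691/8) → P = 2073/2

At the optimal vertex, 6x + 0.8y = 69.1 and x = 0.
Solving simultaneously gives x = 0, y = 691/8.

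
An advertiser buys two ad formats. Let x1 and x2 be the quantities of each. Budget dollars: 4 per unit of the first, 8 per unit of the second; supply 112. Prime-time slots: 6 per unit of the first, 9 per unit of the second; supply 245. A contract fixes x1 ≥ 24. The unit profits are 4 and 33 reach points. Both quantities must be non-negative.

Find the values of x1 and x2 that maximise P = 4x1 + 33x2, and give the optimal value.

x1 = 24, x2 = 2, maximum P = 162

Extreme points and P = 4x1 + 33x2:
  (28, 0) → P = 112
  (24, 0) → P = 96
  (24, 2) → P = 162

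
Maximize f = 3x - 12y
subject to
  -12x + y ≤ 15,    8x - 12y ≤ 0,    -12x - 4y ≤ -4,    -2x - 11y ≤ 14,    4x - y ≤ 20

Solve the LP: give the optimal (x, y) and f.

x = 3/11, y = 2/11, maximum f = -15/11

Extreme points and f = 3x - 12y:
  (-14/15, 19/5) → f = -242/5
  (3/11, 2/11) → f = -15/11
  (6, 4) → f = -30
The feasible region is unbounded (it extends along (1, 12), (1, 4)), but f strictly decreases along every unbounded feasible direction, so there is no improving ray and the maximum is attained at a vertex.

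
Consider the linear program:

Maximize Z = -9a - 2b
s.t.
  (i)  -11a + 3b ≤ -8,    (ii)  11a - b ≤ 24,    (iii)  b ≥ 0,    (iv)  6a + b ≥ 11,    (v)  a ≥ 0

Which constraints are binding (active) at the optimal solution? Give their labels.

Corner points and Z = -9a - 2b:
  (32/11, 8) → Z = -464/11
  (41/29, 73/29) → Z = -515/29
  (24/11, 0) → Z = -216/11
  (11/6, 0) → Z = -33/2

The maximum is at (11/6, 0). Substituting into each constraint, equality holds for (iii) and (iv); the remaining constraints have slack.

(iii) and (iv)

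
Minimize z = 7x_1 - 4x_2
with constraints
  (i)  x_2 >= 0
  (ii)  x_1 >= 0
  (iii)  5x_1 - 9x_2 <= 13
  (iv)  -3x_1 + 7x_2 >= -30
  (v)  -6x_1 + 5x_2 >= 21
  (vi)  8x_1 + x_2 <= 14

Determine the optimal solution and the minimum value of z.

x_1 = 0, x_2 = 14, minimum z = -56

Corner points and z = 7x_1 - 4x_2:
  (0, 21/5) → z = -84/5
  (0, 14) → z = -56
  (49/46, 126/23) → z = -665/46

At the optimal vertex, x_1 = 0 and 8x_1 + x_2 = 14.
Solving simultaneously gives x_1 = 0, x_2 = 14.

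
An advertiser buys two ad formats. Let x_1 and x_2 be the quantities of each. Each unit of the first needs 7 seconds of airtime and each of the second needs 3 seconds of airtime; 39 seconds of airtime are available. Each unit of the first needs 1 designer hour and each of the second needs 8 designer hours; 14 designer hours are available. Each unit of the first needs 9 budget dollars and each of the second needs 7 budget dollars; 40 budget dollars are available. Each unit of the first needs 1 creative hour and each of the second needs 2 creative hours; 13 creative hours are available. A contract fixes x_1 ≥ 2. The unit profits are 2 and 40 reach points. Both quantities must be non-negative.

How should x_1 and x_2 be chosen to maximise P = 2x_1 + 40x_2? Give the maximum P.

Feasible corners and P = 2x_1 + 40x_2:
  (40/9, 0) → P = 80/9
  (2, 0) → P = 4
  (222/65, 86/65) → P = 3884/65
  (2, 3/2) → P = 64

x_1 = 2, x_2 = 3/2, maximum P = 64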